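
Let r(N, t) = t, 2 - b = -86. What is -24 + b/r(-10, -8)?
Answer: -35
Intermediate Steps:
b = 88 (b = 2 - 1*(-86) = 2 + 86 = 88)
-24 + b/r(-10, -8) = -24 + 88/(-8) = -24 + 88*(-⅛) = -24 - 11 = -35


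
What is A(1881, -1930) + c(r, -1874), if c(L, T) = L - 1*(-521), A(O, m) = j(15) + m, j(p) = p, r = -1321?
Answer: -2715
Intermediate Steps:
A(O, m) = 15 + m
c(L, T) = 521 + L (c(L, T) = L + 521 = 521 + L)
A(1881, -1930) + c(r, -1874) = (15 - 1930) + (521 - 1321) = -1915 - 800 = -2715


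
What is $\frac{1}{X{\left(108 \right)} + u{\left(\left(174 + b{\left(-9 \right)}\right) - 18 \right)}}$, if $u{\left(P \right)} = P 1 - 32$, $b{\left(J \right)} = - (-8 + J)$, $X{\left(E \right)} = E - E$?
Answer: $\frac{1}{141} \approx 0.0070922$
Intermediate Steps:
$X{\left(E \right)} = 0$
$b{\left(J \right)} = 8 - J$
$u{\left(P \right)} = -32 + P$ ($u{\left(P \right)} = P - 32 = -32 + P$)
$\frac{1}{X{\left(108 \right)} + u{\left(\left(174 + b{\left(-9 \right)}\right) - 18 \right)}} = \frac{1}{0 + \left(-32 + \left(\left(174 + \left(8 - -9\right)\right) - 18\right)\right)} = \frac{1}{0 + \left(-32 + \left(\left(174 + \left(8 + 9\right)\right) - 18\right)\right)} = \frac{1}{0 + \left(-32 + \left(\left(174 + 17\right) - 18\right)\right)} = \frac{1}{0 + \left(-32 + \left(191 - 18\right)\right)} = \frac{1}{0 + \left(-32 + 173\right)} = \frac{1}{0 + 141} = \frac{1}{141}$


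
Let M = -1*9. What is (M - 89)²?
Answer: 9604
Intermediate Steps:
M = -9
(M - 89)² = (-9 - 89)² = (-98)² = 9604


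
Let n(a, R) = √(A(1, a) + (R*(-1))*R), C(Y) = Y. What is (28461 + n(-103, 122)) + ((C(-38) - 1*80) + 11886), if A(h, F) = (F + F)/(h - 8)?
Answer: 40229 + I*√727874/7 ≈ 40229.0 + 121.88*I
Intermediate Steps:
A(h, F) = 2*F/(-8 + h) (A(h, F) = (2*F)/(-8 + h) = 2*F/(-8 + h))
n(a, R) = √(-R² - 2*a/7) (n(a, R) = √(2*a/(-8 + 1) + (R*(-1))*R) = √(2*a/(-7) + (-R)*R) = √(2*a*(-⅐) - R²) = √(-2*a/7 - R²) = √(-R² - 2*a/7))
(28461 + n(-103, 122)) + ((C(-38) - 1*80) + 11886) = (28461 + √(-49*122² - 14*(-103))/7) + ((-38 - 1*80) + 11886) = (28461 + √(-49*14884 + 1442)/7) + ((-38 - 80) + 11886) = (28461 + √(-729316 + 1442)/7) + (-118 + 11886) = (28461 + √(-727874)/7) + 11768 = (28461 + (I*√727874)/7) + 11768 = (28461 + I*√727874/7) + 11768 = 40229 + I*√727874/7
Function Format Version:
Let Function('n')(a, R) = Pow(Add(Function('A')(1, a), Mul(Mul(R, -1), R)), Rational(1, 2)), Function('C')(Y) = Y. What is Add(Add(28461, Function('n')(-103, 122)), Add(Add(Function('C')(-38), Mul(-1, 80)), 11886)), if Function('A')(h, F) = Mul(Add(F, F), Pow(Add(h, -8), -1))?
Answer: Add(40229, Mul(Rational(1, 7), I, Pow(727874, Rational(1, 2)))) ≈ Add(40229., Mul(121.88, I))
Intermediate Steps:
Function('A')(h, F) = Mul(2, F, Pow(Add(-8, h), -1)) (Function('A')(h, F) = Mul(Mul(2, F), Pow(Add(-8, h), -1)) = Mul(2, F, Pow(Add(-8, h), -1)))
Function('n')(a, R) = Pow(Add(Mul(-1, Pow(R, 2)), Mul(Rational(-2, 7), a)), Rational(1, 2)) (Function('n')(a, R) = Pow(Add(Mul(2, a, Pow(Add(-8, 1), -1)), Mul(Mul(R, -1), R)), Rational(1, 2)) = Pow(Add(Mul(2, a, Pow(-7, -1)), Mul(Mul(-1, R), R)), Rational(1, 2)) = Pow(Add(Mul(2, a, Rational(-1, 7)), Mul(-1, Pow(R, 2))), Rational(1, 2)) = Pow(Add(Mul(Rational(-2, 7), a), Mul(-1, Pow(R, 2))), Rational(1, 2)) = Pow(Add(Mul(-1, Pow(R, 2)), Mul(Rational(-2, 7), a)), Rational(1, 2)))
Add(Add(28461, Function('n')(-103, 122)), Add(Add(Function('C')(-38), Mul(-1, 80)), 11886)) = Add(Add(28461, Mul(Rational(1, 7), Pow(Add(Mul(-49, Pow(122, 2)), Mul(-14, -103)), Rational(1, 2)))), Add(Add(-38, Mul(-1, 80)), 11886)) = Add(Add(28461, Mul(Rational(1, 7), Pow(Add(Mul(-49, 14884), 1442), Rational(1, 2)))), Add(Add(-38, -80), 11886)) = Add(Add(28461, Mul(Rational(1, 7), Pow(Add(-729316, 1442), Rational(1, 2)))), Add(-118, 11886)) = Add(Add(28461, Mul(Rational(1, 7), Pow(-727874, Rational(1, 2)))), 11768) = Add(Add(28461, Mul(Rational(1, 7), Mul(I, Pow(727874, Rational(1, 2))))), 11768) = Add(Add(28461, Mul(Rational(1, 7), I, Pow(727874, Rational(1, 2)))), 11768) = Add(40229, Mul(Rational(1, 7), I, Pow(727874, Rational(1, 2))))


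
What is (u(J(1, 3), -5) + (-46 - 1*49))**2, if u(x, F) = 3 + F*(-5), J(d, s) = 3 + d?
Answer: 4489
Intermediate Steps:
u(x, F) = 3 - 5*F
(u(J(1, 3), -5) + (-46 - 1*49))**2 = ((3 - 5*(-5)) + (-46 - 1*49))**2 = ((3 + 25) + (-46 - 49))**2 = (28 - 95)**2 = (-67)**2 = 4489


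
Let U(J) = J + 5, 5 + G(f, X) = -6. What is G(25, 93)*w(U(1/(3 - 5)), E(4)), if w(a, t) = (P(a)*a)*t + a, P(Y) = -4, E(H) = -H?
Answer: -1683/2 ≈ -841.50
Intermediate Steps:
G(f, X) = -11 (G(f, X) = -5 - 6 = -11)
U(J) = 5 + J
w(a, t) = a - 4*a*t (w(a, t) = (-4*a)*t + a = -4*a*t + a = a - 4*a*t)
G(25, 93)*w(U(1/(3 - 5)), E(4)) = -11*(5 + 1/(3 - 5))*(1 - (-4)*4) = -11*(5 + 1/(-2))*(1 - 4*(-4)) = -11*(5 - ½)*(1 + 16) = -99*17/2 = -11*153/2 = -1683/2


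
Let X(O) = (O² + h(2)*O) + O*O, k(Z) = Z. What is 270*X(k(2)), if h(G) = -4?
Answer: 0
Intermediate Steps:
X(O) = -4*O + 2*O² (X(O) = (O² - 4*O) + O*O = (O² - 4*O) + O² = -4*O + 2*O²)
270*X(k(2)) = 270*(2*2*(-2 + 2)) = 270*(2*2*0) = 270*0 = 0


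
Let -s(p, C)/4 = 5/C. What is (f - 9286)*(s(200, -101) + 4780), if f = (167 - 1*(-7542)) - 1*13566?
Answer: -7311040400/101 ≈ -7.2387e+7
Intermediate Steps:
f = -5857 (f = (167 + 7542) - 13566 = 7709 - 13566 = -5857)
s(p, C) = -20/C
(f - 9286)*(s(200, -101) + 4780) = (-5857 - 9286)*(-20/(-101) + 4780) = -15143*(-20*(-1/101) + 4780) = -15143*(20/101 + 4780) = -15143*482800/101 = -7311040400/101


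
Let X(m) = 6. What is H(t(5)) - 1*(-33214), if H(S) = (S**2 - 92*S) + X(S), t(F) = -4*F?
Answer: 35460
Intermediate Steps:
H(S) = 6 + S**2 - 92*S (H(S) = (S**2 - 92*S) + 6 = 6 + S**2 - 92*S)
H(t(5)) - 1*(-33214) = (6 + (-4*5)**2 - (-368)*5) - 1*(-33214) = (6 + (-20)**2 - 92*(-20)) + 33214 = (6 + 400 + 1840) + 33214 = 2246 + 33214 = 35460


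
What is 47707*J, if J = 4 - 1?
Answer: 143121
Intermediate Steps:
J = 3
47707*J = 47707*3 = 143121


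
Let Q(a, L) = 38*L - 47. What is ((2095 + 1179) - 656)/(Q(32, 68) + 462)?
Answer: 2618/2999 ≈ 0.87296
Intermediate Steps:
Q(a, L) = -47 + 38*L
((2095 + 1179) - 656)/(Q(32, 68) + 462) = ((2095 + 1179) - 656)/((-47 + 38*68) + 462) = (3274 - 656)/((-47 + 2584) + 462) = 2618/(2537 + 462) = 2618/2999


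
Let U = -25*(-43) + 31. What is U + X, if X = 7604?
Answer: 8710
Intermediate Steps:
U = 1106 (U = 1075 + 31 = 1106)
U + X = 1106 + 7604 = 8710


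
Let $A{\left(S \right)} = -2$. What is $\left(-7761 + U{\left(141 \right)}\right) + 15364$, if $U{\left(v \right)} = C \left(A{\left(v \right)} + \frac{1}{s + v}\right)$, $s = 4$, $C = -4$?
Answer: $\frac{1103591}{145} \approx 7611.0$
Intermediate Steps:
$U{\left(v \right)} = 8 - \frac{4}{4 + v}$ ($U{\left(v \right)} = - 4 \left(-2 + \frac{1}{4 + v}\right) = 8 - \frac{4}{4 + v}$)
$\left(-7761 + U{\left(141 \right)}\right) + 15364 = \left(-7761 + \frac{4 \left(7 + 2 \cdot 141\right)}{4 + 141}\right) + 15364 = \left(-7761 + \frac{4 \left(7 + 282\right)}{145}\right) + 15364 = \left(-7761 + 4 \cdot \frac{1}{145} \cdot 289\right) + 15364 = \left(-7761 + \frac{1156}{145}\right) + 15364 = - \frac{1124189}{145} + 15364 = \frac{1103591}{145}$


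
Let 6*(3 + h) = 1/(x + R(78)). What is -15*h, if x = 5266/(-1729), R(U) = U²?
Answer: 189249731/4205588 ≈ 45.000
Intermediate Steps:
x = -5266/1729 (x = 5266*(-1/1729) = -5266/1729 ≈ -3.0457)
h = -189249731/63083820 (h = -3 + 1/(6*(-5266/1729 + 78²)) = -3 + 1/(6*(-5266/1729 + 6084)) = -3 + 1/(6*(10513970/1729)) = -3 + (⅙)*(1729/10513970) = -3 + 1729/63083820 = -189249731/63083820 ≈ -3.0000)
-15*h = -15*(-189249731/63083820) = 189249731/4205588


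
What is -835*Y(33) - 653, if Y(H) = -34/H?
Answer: 6841/33 ≈ 207.30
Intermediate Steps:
-835*Y(33) - 653 = -(-28390)/33 - 653 = -835*(-34/33) - 653 = 28390/33 - 653 = 6841/33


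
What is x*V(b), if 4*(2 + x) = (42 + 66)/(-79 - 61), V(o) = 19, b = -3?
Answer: -5833/140 ≈ -41.664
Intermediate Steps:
x = -307/140 (x = -2 + ((42 + 66)/(-79 - 61))/4 = -2 + (108/(-140))/4 = -2 + (108*(-1/140))/4 = -2 + (¼)*(-27/35) = -2 - 27/140 = -307/140 ≈ -2.1929)
x*V(b) = -307/140*19 = -5833/140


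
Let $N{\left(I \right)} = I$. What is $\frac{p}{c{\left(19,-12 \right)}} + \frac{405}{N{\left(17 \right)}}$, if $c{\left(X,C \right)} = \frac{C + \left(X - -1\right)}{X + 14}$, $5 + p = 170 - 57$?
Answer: $\frac{15957}{34} \approx 469.32$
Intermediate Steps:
$p = 108$ ($p = -5 + \left(170 - 57\right) = -5 + 113 = 108$)
$c{\left(X,C \right)} = \frac{1 + C + X}{14 + X}$ ($c{\left(X,C \right)} = \frac{C + \left(X + 1\right)}{14 + X} = \frac{C + \left(1 + X\right)}{14 + X} = \frac{1 + C + X}{14 + X}$)
$\frac{p}{c{\left(19,-12 \right)}} + \frac{405}{N{\left(17 \right)}} = \frac{108}{\frac{1}{14 + 19} \left(1 - 12 + 19\right)} + \frac{405}{17} = \frac{108}{\frac{1}{33} \cdot 8} + 405 \cdot \frac{1}{17} = \frac{108}{\frac{1}{33} \cdot 8} + \frac{405}{17} = \frac{108}{\frac{8}{33}} + \frac{405}{17} = 108 \cdot \frac{33}{8} + \frac{405}{17} = \frac{891}{2} + \frac{405}{17} = \frac{15957}{34}$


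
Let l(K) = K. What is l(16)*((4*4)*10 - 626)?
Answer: -7456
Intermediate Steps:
l(16)*((4*4)*10 - 626) = 16*((4*4)*10 - 626) = 16*(16*10 - 626) = 16*(160 - 626) = 16*(-466) = -7456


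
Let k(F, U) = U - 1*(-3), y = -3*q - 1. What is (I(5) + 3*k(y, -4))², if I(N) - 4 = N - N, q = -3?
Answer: 1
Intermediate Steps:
y = 8 (y = -3*(-3) - 1 = 9 - 1 = 8)
I(N) = 4 (I(N) = 4 + (N - N) = 4 + 0 = 4)
k(F, U) = 3 + U (k(F, U) = U + 3 = 3 + U)
(I(5) + 3*k(y, -4))² = (4 + 3*(3 - 4))² = (4 + 3*(-1))² = (4 - 3)² = 1² = 1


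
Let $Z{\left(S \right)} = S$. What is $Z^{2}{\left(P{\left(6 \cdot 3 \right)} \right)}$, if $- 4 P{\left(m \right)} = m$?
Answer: $\frac{81}{4} \approx 20.25$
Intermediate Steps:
$P{\left(m \right)} = - \frac{m}{4}$
$Z^{2}{\left(P{\left(6 \cdot 3 \right)} \right)} = \left(- \frac{6 \cdot 3}{4}\right)^{2} = \left(\left(- \frac{1}{4}\right) 18\right)^{2} = \left(- \frac{9}{2}\right)^{2} = \frac{81}{4}$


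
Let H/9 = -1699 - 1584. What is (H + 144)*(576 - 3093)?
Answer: 74007351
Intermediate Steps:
H = -29547 (H = 9*(-1699 - 1584) = 9*(-3283) = -29547)
(H + 144)*(576 - 3093) = (-29547 + 144)*(576 - 3093) = -29403*(-2517) = 74007351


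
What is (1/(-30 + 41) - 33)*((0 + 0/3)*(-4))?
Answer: 0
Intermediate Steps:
(1/(-30 + 41) - 33)*((0 + 0/3)*(-4)) = (1/11 - 33)*((0 + 0*(⅓))*(-4)) = (1/11 - 33)*((0 + 0)*(-4)) = -0*(-4) = -362/11*0 = 0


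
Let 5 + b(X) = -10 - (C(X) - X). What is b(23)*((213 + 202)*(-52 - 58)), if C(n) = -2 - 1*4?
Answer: -639100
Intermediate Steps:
C(n) = -6 (C(n) = -2 - 4 = -6)
b(X) = -9 + X (b(X) = -5 + (-10 - (-6 - X)) = -5 + (-10 + (6 + X)) = -5 + (-4 + X) = -9 + X)
b(23)*((213 + 202)*(-52 - 58)) = (-9 + 23)*((213 + 202)*(-52 - 58)) = 14*(415*(-110)) = 14*(-45650) = -639100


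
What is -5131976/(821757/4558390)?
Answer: -23393548078640/821757 ≈ -2.8468e+7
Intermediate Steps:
-5131976/(821757/4558390) = -5131976/(821757*(1/4558390)) = -5131976/821757/4558390 = -5131976*4558390/821757 = -23393548078640/821757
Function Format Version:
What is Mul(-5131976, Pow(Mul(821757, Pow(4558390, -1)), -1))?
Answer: Rational(-23393548078640, 821757) ≈ -2.8468e+7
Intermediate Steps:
Mul(-5131976, Pow(Mul(821757, Pow(4558390, -1)), -1)) = Mul(-5131976, Pow(Mul(821757, Rational(1, 4558390)), -1)) = Mul(-5131976, Pow(Rational(821757, 4558390), -1)) = Mul(-5131976, Rational(4558390, 821757)) = Rational(-23393548078640, 821757)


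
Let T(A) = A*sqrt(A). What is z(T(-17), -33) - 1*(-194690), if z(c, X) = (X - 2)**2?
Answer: 195915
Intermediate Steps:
T(A) = A**(3/2)
z(c, X) = (-2 + X)**2
z(T(-17), -33) - 1*(-194690) = (-2 - 33)**2 - 1*(-194690) = (-35)**2 + 194690 = 1225 + 194690 = 195915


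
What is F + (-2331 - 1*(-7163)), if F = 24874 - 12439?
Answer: 17267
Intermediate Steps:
F = 12435
F + (-2331 - 1*(-7163)) = 12435 + (-2331 - 1*(-7163)) = 12435 + (-2331 + 7163) = 12435 + 4832 = 17267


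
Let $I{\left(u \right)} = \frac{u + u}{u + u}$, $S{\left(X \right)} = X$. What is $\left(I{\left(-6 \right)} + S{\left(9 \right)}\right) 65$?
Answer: $650$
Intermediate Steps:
$I{\left(u \right)} = 1$ ($I{\left(u \right)} = \frac{2 u}{2 u} = 2 u \frac{1}{2 u} = 1$)
$\left(I{\left(-6 \right)} + S{\left(9 \right)}\right) 65 = \left(1 + 9\right) 65 = 10 \cdot 65 = 650$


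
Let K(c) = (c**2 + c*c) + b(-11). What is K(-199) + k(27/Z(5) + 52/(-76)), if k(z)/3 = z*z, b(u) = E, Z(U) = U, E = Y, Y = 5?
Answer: 715445287/9025 ≈ 79274.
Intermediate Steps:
E = 5
b(u) = 5
k(z) = 3*z**2 (k(z) = 3*(z*z) = 3*z**2)
K(c) = 5 + 2*c**2 (K(c) = (c**2 + c*c) + 5 = (c**2 + c**2) + 5 = 2*c**2 + 5 = 5 + 2*c**2)
K(-199) + k(27/Z(5) + 52/(-76)) = (5 + 2*(-199)**2) + 3*(27/5 + 52/(-76))**2 = (5 + 2*39601) + 3*(27*(1/5) + 52*(-1/76))**2 = (5 + 79202) + 3*(27/5 - 13/19)**2 = 79207 + 3*(448/95)**2 = 79207 + 3*(200704/9025) = 79207 + 602112/9025 = 715445287/9025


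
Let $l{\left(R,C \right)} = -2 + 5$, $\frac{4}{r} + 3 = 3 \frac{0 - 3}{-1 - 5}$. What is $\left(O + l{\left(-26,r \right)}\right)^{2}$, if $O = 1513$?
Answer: $2298256$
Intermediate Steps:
$r = - \frac{8}{3}$ ($r = \frac{4}{-3 + 3 \frac{0 - 3}{-1 - 5}} = \frac{4}{-3 + 3 \left(- \frac{3}{-6}\right)} = \frac{4}{-3 + 3 \left(\left(-3\right) \left(- \frac{1}{6}\right)\right)} = \frac{4}{-3 + 3 \cdot \frac{1}{2}} = \frac{4}{-3 + \frac{3}{2}} = \frac{4}{- \frac{3}{2}} = 4 \left(- \frac{2}{3}\right) = - \frac{8}{3} \approx -2.6667$)
$l{\left(R,C \right)} = 3$
$\left(O + l{\left(-26,r \right)}\right)^{2} = \left(1513 + 3\right)^{2} = 1516^{2} = 2298256$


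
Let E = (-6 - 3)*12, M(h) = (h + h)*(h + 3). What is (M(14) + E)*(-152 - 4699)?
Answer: -1785168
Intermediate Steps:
M(h) = 2*h*(3 + h) (M(h) = (2*h)*(3 + h) = 2*h*(3 + h))
E = -108 (E = -9*12 = -108)
(M(14) + E)*(-152 - 4699) = (2*14*(3 + 14) - 108)*(-152 - 4699) = (2*14*17 - 108)*(-4851) = (476 - 108)*(-4851) = 368*(-4851) = -1785168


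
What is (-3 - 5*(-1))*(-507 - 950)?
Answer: -2914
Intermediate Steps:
(-3 - 5*(-1))*(-507 - 950) = (-3 + 5)*(-1457) = 2*(-1457) = -2914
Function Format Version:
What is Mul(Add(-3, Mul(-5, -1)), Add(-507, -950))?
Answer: -2914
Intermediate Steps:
Mul(Add(-3, Mul(-5, -1)), Add(-507, -950)) = Mul(Add(-3, 5), -1457) = Mul(2, -1457) = -2914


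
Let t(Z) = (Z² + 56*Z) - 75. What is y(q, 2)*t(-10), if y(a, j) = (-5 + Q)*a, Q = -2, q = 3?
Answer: 11235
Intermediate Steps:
y(a, j) = -7*a (y(a, j) = (-5 - 2)*a = -7*a)
t(Z) = -75 + Z² + 56*Z
y(q, 2)*t(-10) = (-7*3)*(-75 + (-10)² + 56*(-10)) = -21*(-75 + 100 - 560) = -21*(-535) = 11235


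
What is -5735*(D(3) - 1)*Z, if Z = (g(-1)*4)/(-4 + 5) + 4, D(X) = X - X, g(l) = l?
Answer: 0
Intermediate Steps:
D(X) = 0
Z = 0 (Z = (-1*4)/(-4 + 5) + 4 = -4/1 + 4 = -4*1 + 4 = -4 + 4 = 0)
-5735*(D(3) - 1)*Z = -5735*(0 - 1)*0 = -(-5735)*0 = -5735*0 = 0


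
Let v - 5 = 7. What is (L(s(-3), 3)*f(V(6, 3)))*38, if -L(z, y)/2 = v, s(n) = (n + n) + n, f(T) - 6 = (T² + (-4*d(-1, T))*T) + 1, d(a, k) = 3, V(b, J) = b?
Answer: 26448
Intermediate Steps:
f(T) = 7 + T² - 12*T (f(T) = 6 + ((T² + (-4*3)*T) + 1) = 6 + ((T² - 12*T) + 1) = 6 + (1 + T² - 12*T) = 7 + T² - 12*T)
s(n) = 3*n (s(n) = 2*n + n = 3*n)
v = 12 (v = 5 + 7 = 12)
L(z, y) = -24 (L(z, y) = -2*12 = -24)
(L(s(-3), 3)*f(V(6, 3)))*38 = -24*(7 + 6² - 12*6)*38 = -24*(7 + 36 - 72)*38 = -24*(-29)*38 = 696*38 = 26448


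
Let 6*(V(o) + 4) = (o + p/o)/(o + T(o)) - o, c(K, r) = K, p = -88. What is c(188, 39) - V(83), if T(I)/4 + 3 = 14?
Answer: 6505667/31623 ≈ 205.73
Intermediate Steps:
T(I) = 44 (T(I) = -12 + 4*14 = -12 + 56 = 44)
V(o) = -4 - o/6 + (o - 88/o)/(6*(44 + o)) (V(o) = -4 + ((o - 88/o)/(o + 44) - o)/6 = -4 + ((o - 88/o)/(44 + o) - o)/6 = -4 + (-o + (o - 88/o)/(44 + o))/6 = -4 + (-o/6 + (o - 88/o)/(6*(44 + o))) = -4 - o/6 + (o - 88/o)/(6*(44 + o)))
c(188, 39) - V(83) = 188 - (-88 - 1*83**3 - 1056*83 - 67*83**2)/(6*83*(44 + 83)) = 188 - (-88 - 1*571787 - 87648 - 67*6889)/(6*83*127) = 188 - (-88 - 571787 - 87648 - 461563)/(6*83*127) = 188 - (-1121086)/(6*83*127) = 188 - 1*(-560543/31623) = 188 + 560543/31623 = 6505667/31623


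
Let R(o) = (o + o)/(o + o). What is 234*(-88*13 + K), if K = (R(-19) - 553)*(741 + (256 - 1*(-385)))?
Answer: -178777872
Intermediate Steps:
R(o) = 1 (R(o) = (2*o)/((2*o)) = (2*o)*(1/(2*o)) = 1)
K = -762864 (K = (1 - 553)*(741 + (256 - 1*(-385))) = -552*(741 + (256 + 385)) = -552*(741 + 641) = -552*1382 = -762864)
234*(-88*13 + K) = 234*(-88*13 - 762864) = 234*(-1144 - 762864) = 234*(-764008) = -178777872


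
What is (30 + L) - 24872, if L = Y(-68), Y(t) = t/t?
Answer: -24841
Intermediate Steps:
Y(t) = 1
L = 1
(30 + L) - 24872 = (30 + 1) - 24872 = 31 - 24872 = -24841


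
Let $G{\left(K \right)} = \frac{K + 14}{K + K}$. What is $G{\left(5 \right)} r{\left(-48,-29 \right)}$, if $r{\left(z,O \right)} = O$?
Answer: $- \frac{551}{10} \approx -55.1$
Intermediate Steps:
$G{\left(K \right)} = \frac{14 + K}{2 K}$
$G{\left(5 \right)} r{\left(-48,-29 \right)} = \frac{14 + 5}{2 \cdot 5} \left(-29\right) = \frac{1}{2} \cdot \frac{1}{5} \cdot 19 \left(-29\right) = \frac{19}{10} \left(-29\right) = - \frac{551}{10}$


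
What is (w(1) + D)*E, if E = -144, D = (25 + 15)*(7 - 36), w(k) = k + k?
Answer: 166752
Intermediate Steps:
w(k) = 2*k
D = -1160 (D = 40*(-29) = -1160)
(w(1) + D)*E = (2*1 - 1160)*(-144) = (2 - 1160)*(-144) = -1158*(-144) = 166752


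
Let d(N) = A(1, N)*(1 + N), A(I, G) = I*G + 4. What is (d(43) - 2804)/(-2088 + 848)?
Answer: 92/155 ≈ 0.59355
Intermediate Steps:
A(I, G) = 4 + G*I (A(I, G) = G*I + 4 = 4 + G*I)
d(N) = (1 + N)*(4 + N) (d(N) = (4 + N*1)*(1 + N) = (4 + N)*(1 + N) = (1 + N)*(4 + N))
(d(43) - 2804)/(-2088 + 848) = ((1 + 43)*(4 + 43) - 2804)/(-2088 + 848) = (44*47 - 2804)/(-1240) = (2068 - 2804)*(-1/1240) = -736*(-1/1240) = 92/155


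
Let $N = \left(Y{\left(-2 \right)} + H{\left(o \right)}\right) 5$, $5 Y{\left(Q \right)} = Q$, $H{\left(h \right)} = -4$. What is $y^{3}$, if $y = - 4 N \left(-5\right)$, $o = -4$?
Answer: $-85184000$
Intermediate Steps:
$Y{\left(Q \right)} = \frac{Q}{5}$
$N = -22$ ($N = \left(\frac{1}{5} \left(-2\right) - 4\right) 5 = \left(- \frac{2}{5} - 4\right) 5 = \left(- \frac{22}{5}\right) 5 = -22$)
$y = -440$ ($y = \left(-4\right) \left(-22\right) \left(-5\right) = 88 \left(-5\right) = -440$)
$y^{3} = \left(-440\right)^{3} = -85184000$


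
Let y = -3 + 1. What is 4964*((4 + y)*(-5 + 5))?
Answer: 0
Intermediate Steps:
y = -2
4964*((4 + y)*(-5 + 5)) = 4964*((4 - 2)*(-5 + 5)) = 4964*(2*0) = 4964*0 = 0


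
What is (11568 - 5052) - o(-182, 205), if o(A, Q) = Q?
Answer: 6311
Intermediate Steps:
(11568 - 5052) - o(-182, 205) = (11568 - 5052) - 1*205 = 6516 - 205 = 6311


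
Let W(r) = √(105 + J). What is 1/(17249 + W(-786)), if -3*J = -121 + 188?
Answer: 51747/892583755 - 2*√186/892583755 ≈ 5.7944e-5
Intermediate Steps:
J = -67/3 (J = -(-121 + 188)/3 = -⅓*67 = -67/3 ≈ -22.333)
W(r) = 2*√186/3 (W(r) = √(105 - 67/3) = √(248/3) = 2*√186/3)
1/(17249 + W(-786)) = 1/(17249 + 2*√186/3)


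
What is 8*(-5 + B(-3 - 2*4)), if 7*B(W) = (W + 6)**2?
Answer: -80/7 ≈ -11.429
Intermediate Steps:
B(W) = (6 + W)**2/7 (B(W) = (W + 6)**2/7 = (6 + W)**2/7)
8*(-5 + B(-3 - 2*4)) = 8*(-5 + (6 + (-3 - 2*4))**2/7) = 8*(-5 + (6 + (-3 - 8))**2/7) = 8*(-5 + (6 - 11)**2/7) = 8*(-5 + (1/7)*(-5)**2) = 8*(-5 + (1/7)*25) = 8*(-5 + 25/7) = 8*(-10/7) = -80/7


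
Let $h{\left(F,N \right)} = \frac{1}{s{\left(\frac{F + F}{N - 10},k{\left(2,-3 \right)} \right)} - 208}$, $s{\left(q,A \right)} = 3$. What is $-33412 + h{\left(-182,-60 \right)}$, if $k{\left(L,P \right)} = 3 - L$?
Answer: $- \frac{6849461}{205} \approx -33412.0$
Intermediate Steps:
$h{\left(F,N \right)} = - \frac{1}{205}$ ($h{\left(F,N \right)} = \frac{1}{3 - 208} = \frac{1}{-205} = - \frac{1}{205}$)
$-33412 + h{\left(-182,-60 \right)} = -33412 - \frac{1}{205} = - \frac{6849461}{205}$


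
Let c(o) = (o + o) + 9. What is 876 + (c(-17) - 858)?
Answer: -7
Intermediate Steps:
c(o) = 9 + 2*o (c(o) = 2*o + 9 = 9 + 2*o)
876 + (c(-17) - 858) = 876 + ((9 + 2*(-17)) - 858) = 876 + ((9 - 34) - 858) = 876 + (-25 - 858) = 876 - 883 = -7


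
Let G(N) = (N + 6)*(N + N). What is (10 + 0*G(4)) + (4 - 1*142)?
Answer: -128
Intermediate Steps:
G(N) = 2*N*(6 + N) (G(N) = (6 + N)*(2*N) = 2*N*(6 + N))
(10 + 0*G(4)) + (4 - 1*142) = (10 + 0*(2*4*(6 + 4))) + (4 - 1*142) = (10 + 0*(2*4*10)) + (4 - 142) = (10 + 0*80) - 138 = (10 + 0) - 138 = 10 - 138 = -128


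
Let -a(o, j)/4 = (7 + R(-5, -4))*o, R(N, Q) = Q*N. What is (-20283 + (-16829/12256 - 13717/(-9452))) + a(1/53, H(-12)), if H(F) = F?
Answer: -31135976535363/1534929184 ≈ -20285.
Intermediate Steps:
R(N, Q) = N*Q
a(o, j) = -108*o (a(o, j) = -4*(7 - 5*(-4))*o = -4*(7 + 20)*o = -108*o)
(-20283 + (-16829/12256 - 13717/(-9452))) + a(1/53, H(-12)) = (-20283 + (-16829/12256 - 13717/(-9452))) - 108/53 = (-20283 + (-16829*1/12256 - 13717*(-1/9452))) - 108*1/53 = (-20283 + (-16829/12256 + 13717/9452)) - 108/53 = (-20283 + 2261961/28960928) - 108/53 = -587412240663/28960928 - 108/53 = -31135976535363/1534929184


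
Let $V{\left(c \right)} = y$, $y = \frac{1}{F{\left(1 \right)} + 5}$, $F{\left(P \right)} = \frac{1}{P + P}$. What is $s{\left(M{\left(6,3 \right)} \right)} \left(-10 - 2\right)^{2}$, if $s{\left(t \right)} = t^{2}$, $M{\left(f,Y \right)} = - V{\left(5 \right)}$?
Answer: $\frac{576}{121} \approx 4.7603$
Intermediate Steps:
$F{\left(P \right)} = \frac{1}{2 P}$
$y = \frac{2}{11}$ ($y = \frac{1}{\frac{1}{2 \cdot 1} + 5} = \frac{1}{\frac{1}{2} \cdot 1 + 5} = \frac{1}{\frac{1}{2} + 5} = \frac{1}{\frac{11}{2}} = \frac{2}{11} \approx 0.18182$)
$V{\left(c \right)} = \frac{2}{11}$
$M{\left(f,Y \right)} = - \frac{2}{11}$ ($M{\left(f,Y \right)} = \left(-1\right) \frac{2}{11} = - \frac{2}{11}$)
$s{\left(M{\left(6,3 \right)} \right)} \left(-10 - 2\right)^{2} = \left(- \frac{2}{11}\right)^{2} \left(-10 - 2\right)^{2} = \frac{4 \left(-12\right)^{2}}{121} = \frac{4}{121} \cdot 144 = \frac{576}{121}$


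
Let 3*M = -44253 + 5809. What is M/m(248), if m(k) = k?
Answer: -9611/186 ≈ -51.672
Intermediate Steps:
M = -38444/3 (M = (-44253 + 5809)/3 = (1/3)*(-38444) = -38444/3 ≈ -12815.)
M/m(248) = -38444/3/248 = -38444/3*1/248 = -9611/186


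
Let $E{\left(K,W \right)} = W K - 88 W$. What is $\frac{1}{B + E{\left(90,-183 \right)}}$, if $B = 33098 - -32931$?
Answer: $\frac{1}{65663} \approx 1.5229 \cdot 10^{-5}$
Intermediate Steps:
$E{\left(K,W \right)} = - 88 W + K W$ ($E{\left(K,W \right)} = K W - 88 W = - 88 W + K W$)
$B = 66029$ ($B = 33098 + 32931 = 66029$)
$\frac{1}{B + E{\left(90,-183 \right)}} = \frac{1}{66029 - 183 \left(-88 + 90\right)} = \frac{1}{66029 - 366} = \frac{1}{65663}$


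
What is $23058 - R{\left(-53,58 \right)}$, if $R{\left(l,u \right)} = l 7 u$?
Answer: $44576$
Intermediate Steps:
$R{\left(l,u \right)} = 7 l u$
$23058 - R{\left(-53,58 \right)} = 23058 - 7 \left(-53\right) 58 = 23058 - -21518 = 23058 + 21518 = 44576$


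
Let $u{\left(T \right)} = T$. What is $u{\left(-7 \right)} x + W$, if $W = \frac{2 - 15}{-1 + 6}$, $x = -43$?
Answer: $\frac{1492}{5} \approx 298.4$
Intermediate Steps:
$W = - \frac{13}{5} \approx -2.6$
$u{\left(-7 \right)} x + W = \left(-7\right) \left(-43\right) - \frac{13}{5} = 301 - \frac{13}{5} = \frac{1492}{5}$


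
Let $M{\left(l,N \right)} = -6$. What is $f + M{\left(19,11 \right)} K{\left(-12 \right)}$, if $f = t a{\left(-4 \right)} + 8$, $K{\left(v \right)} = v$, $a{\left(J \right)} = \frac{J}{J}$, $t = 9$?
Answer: $89$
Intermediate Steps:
$a{\left(J \right)} = 1$
$f = 17$ ($f = 9 \cdot 1 + 8 = 9 + 8 = 17$)
$f + M{\left(19,11 \right)} K{\left(-12 \right)} = 17 - -72 = 17 + 72 = 89$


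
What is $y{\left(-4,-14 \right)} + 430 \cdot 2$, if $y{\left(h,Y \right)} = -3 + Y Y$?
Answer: $1053$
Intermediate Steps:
$y{\left(h,Y \right)} = -3 + Y^{2}$
$y{\left(-4,-14 \right)} + 430 \cdot 2 = \left(-3 + \left(-14\right)^{2}\right) + 430 \cdot 2 = \left(-3 + 196\right) + 860 = 193 + 860 = 1053$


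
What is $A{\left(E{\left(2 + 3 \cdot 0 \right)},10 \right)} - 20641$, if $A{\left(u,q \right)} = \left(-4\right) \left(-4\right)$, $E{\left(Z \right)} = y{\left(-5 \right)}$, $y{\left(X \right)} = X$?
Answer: $-20625$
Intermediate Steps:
$E{\left(Z \right)} = -5$
$A{\left(u,q \right)} = 16$
$A{\left(E{\left(2 + 3 \cdot 0 \right)},10 \right)} - 20641 = 16 - 20641 = -20625$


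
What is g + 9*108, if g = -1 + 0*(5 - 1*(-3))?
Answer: 971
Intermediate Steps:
g = -1 (g = -1 + 0*(5 + 3) = -1 + 0*8 = -1 + 0 = -1)
g + 9*108 = -1 + 9*108 = -1 + 972 = 971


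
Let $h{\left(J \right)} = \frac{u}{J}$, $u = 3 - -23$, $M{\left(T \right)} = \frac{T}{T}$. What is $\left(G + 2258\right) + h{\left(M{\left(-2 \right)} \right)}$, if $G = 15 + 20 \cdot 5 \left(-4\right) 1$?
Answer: $1899$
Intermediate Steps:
$M{\left(T \right)} = 1$
$u = 26$ ($u = 3 + 23 = 26$)
$h{\left(J \right)} = \frac{26}{J}$
$G = -385$ ($G = 15 + 20 \left(\left(-20\right) 1\right) = 15 + 20 \left(-20\right) = 15 - 400 = -385$)
$\left(G + 2258\right) + h{\left(M{\left(-2 \right)} \right)} = \left(-385 + 2258\right) + \frac{26}{1} = 1873 + 26 \cdot 1 = 1873 + 26 = 1899$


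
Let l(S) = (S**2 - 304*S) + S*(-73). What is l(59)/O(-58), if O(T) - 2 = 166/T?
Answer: 544098/25 ≈ 21764.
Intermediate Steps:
O(T) = 2 + 166/T
l(S) = S**2 - 377*S (l(S) = (S**2 - 304*S) - 73*S = S**2 - 377*S)
l(59)/O(-58) = (59*(-377 + 59))/(2 + 166/(-58)) = (59*(-318))/(2 + 166*(-1/58)) = -18762/(2 - 83/29) = -18762/(-25/29) = -18762*(-29/25) = 544098/25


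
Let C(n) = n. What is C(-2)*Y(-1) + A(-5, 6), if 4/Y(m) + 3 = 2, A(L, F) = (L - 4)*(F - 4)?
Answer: -10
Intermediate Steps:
A(L, F) = (-4 + F)*(-4 + L) (A(L, F) = (-4 + L)*(-4 + F) = (-4 + F)*(-4 + L))
Y(m) = -4 (Y(m) = 4/(-3 + 2) = 4/(-1) = 4*(-1) = -4)
C(-2)*Y(-1) + A(-5, 6) = -2*(-4) + (16 - 4*6 - 4*(-5) + 6*(-5)) = 8 + (16 - 24 + 20 - 30) = 8 - 18 = -10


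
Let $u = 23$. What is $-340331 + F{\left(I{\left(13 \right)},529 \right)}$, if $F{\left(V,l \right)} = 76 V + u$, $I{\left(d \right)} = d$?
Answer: $-339320$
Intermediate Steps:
$F{\left(V,l \right)} = 23 + 76 V$ ($F{\left(V,l \right)} = 76 V + 23 = 23 + 76 V$)
$-340331 + F{\left(I{\left(13 \right)},529 \right)} = -340331 + \left(23 + 76 \cdot 13\right) = -340331 + \left(23 + 988\right) = -340331 + 1011 = -339320$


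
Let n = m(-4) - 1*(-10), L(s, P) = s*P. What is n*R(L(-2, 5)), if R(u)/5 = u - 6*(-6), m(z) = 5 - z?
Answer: 2470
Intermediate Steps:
L(s, P) = P*s
R(u) = 180 + 5*u (R(u) = 5*(u - 6*(-6)) = 5*(u + 36) = 5*(36 + u) = 180 + 5*u)
n = 19 (n = (5 - 1*(-4)) - 1*(-10) = (5 + 4) + 10 = 9 + 10 = 19)
n*R(L(-2, 5)) = 19*(180 + 5*(5*(-2))) = 19*(180 + 5*(-10)) = 19*(180 - 50) = 19*130 = 2470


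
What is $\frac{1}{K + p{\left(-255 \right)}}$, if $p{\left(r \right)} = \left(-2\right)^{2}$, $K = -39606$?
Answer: $- \frac{1}{39602} \approx -2.5251 \cdot 10^{-5}$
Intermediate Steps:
$p{\left(r \right)} = 4$
$\frac{1}{K + p{\left(-255 \right)}} = \frac{1}{-39606 + 4} = \frac{1}{-39602} = - \frac{1}{39602}$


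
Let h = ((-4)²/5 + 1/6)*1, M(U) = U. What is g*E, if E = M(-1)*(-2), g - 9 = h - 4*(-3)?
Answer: 731/15 ≈ 48.733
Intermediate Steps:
h = 101/30 (h = (16*(⅕) + 1*(⅙))*1 = (16/5 + ⅙)*1 = (101/30)*1 = 101/30 ≈ 3.3667)
g = 731/30 (g = 9 + (101/30 - 4*(-3)) = 9 + (101/30 + 12) = 9 + 461/30 = 731/30 ≈ 24.367)
E = 2 (E = -1*(-2) = 2)
g*E = (731/30)*2 = 731/15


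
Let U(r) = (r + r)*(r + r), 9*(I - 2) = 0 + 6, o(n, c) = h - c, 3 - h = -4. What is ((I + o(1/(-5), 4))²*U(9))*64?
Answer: 665856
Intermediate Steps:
h = 7 (h = 3 - 1*(-4) = 3 + 4 = 7)
o(n, c) = 7 - c
I = 8/3 (I = 2 + (0 + 6)/9 = 2 + (⅑)*6 = 2 + ⅔ = 8/3 ≈ 2.6667)
U(r) = 4*r² (U(r) = (2*r)*(2*r) = 4*r²)
((I + o(1/(-5), 4))²*U(9))*64 = ((8/3 + (7 - 1*4))²*(4*9²))*64 = ((8/3 + (7 - 4))²*(4*81))*64 = ((8/3 + 3)²*324)*64 = ((17/3)²*324)*64 = ((289/9)*324)*64 = 10404*64 = 665856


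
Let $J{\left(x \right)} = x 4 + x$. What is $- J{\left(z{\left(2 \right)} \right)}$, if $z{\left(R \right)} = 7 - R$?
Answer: $-25$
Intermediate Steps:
$J{\left(x \right)} = 5 x$ ($J{\left(x \right)} = 4 x + x = 5 x$)
$- J{\left(z{\left(2 \right)} \right)} = - 5 \left(7 - 2\right) = - 5 \cdot 5 = \left(-1\right) 25 = -25$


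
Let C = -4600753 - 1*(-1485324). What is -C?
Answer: 3115429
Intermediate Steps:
C = -3115429 (C = -4600753 + 1485324 = -3115429)
-C = -1*(-3115429) = 3115429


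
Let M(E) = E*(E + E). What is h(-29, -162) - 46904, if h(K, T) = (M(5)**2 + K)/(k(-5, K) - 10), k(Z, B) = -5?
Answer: -706031/15 ≈ -47069.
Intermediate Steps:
M(E) = 2*E**2 (M(E) = E*(2*E) = 2*E**2)
h(K, T) = -500/3 - K/15 (h(K, T) = ((2*5**2)**2 + K)/(-5 - 10) = ((2*25)**2 + K)/(-15) = (50**2 + K)*(-1/15) = (2500 + K)*(-1/15) = -500/3 - K/15)
h(-29, -162) - 46904 = (-500/3 - 1/15*(-29)) - 46904 = (-500/3 + 29/15) - 46904 = -2471/15 - 46904 = -706031/15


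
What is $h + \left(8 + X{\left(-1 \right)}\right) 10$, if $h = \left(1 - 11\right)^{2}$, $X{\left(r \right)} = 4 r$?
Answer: $140$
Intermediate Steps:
$h = 100$ ($h = \left(-10\right)^{2} = 100$)
$h + \left(8 + X{\left(-1 \right)}\right) 10 = 100 + \left(8 + 4 \left(-1\right)\right) 10 = 100 + \left(8 - 4\right) 10 = 100 + 4 \cdot 10 = 100 + 40 = 140$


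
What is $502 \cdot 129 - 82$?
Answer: $64676$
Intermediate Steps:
$502 \cdot 129 - 82 = 64758 - 82 = 64676$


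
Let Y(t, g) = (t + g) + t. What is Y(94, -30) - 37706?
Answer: -37548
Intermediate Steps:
Y(t, g) = g + 2*t (Y(t, g) = (g + t) + t = g + 2*t)
Y(94, -30) - 37706 = (-30 + 2*94) - 37706 = (-30 + 188) - 37706 = 158 - 37706 = -37548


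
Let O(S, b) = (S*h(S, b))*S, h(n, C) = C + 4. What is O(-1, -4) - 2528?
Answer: -2528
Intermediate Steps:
h(n, C) = 4 + C
O(S, b) = S**2*(4 + b) (O(S, b) = (S*(4 + b))*S = S**2*(4 + b))
O(-1, -4) - 2528 = (-1)**2*(4 - 4) - 2528 = 1*0 - 2528 = 0 - 2528 = -2528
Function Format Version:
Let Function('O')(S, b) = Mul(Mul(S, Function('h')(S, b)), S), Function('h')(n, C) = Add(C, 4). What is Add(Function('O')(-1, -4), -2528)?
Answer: -2528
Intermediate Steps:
Function('h')(n, C) = Add(4, C)
Function('O')(S, b) = Mul(Pow(S, 2), Add(4, b)) (Function('O')(S, b) = Mul(Mul(S, Add(4, b)), S) = Mul(Pow(S, 2), Add(4, b)))
Add(Function('O')(-1, -4), -2528) = Add(Mul(Pow(-1, 2), Add(4, -4)), -2528) = Add(Mul(1, 0), -2528) = Add(0, -2528) = -2528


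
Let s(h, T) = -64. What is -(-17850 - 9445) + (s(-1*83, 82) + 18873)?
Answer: 46104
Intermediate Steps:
-(-17850 - 9445) + (s(-1*83, 82) + 18873) = -(-17850 - 9445) + (-64 + 18873) = -1*(-27295) + 18809 = 27295 + 18809 = 46104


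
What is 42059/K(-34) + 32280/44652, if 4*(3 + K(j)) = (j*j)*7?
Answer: 161935339/7516420 ≈ 21.544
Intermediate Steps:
K(j) = -3 + 7*j²/4 (K(j) = -3 + ((j*j)*7)/4 = -3 + (j²*7)/4 = -3 + (7*j²)/4 = -3 + 7*j²/4)
42059/K(-34) + 32280/44652 = 42059/(-3 + (7/4)*(-34)²) + 32280/44652 = 42059/(-3 + (7/4)*1156) + 32280*(1/44652) = 42059/(-3 + 2023) + 2690/3721 = 42059/2020 + 2690/3721 = 161935339/7516420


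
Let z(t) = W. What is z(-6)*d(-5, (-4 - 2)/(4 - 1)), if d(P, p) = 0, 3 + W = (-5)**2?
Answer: 0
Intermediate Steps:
W = 22 (W = -3 + (-5)**2 = -3 + 25 = 22)
z(t) = 22
z(-6)*d(-5, (-4 - 2)/(4 - 1)) = 22*0 = 0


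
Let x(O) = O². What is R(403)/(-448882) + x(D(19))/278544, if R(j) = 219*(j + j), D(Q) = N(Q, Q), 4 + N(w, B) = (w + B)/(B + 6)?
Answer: -548707084957/1395461917500 ≈ -0.39321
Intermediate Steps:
N(w, B) = -4 + (B + w)/(6 + B) (N(w, B) = -4 + (w + B)/(B + 6) = -4 + (B + w)/(6 + B))
D(Q) = (-24 - 2*Q)/(6 + Q) (D(Q) = (-24 + Q - 3*Q)/(6 + Q) = (-24 - 2*Q)/(6 + Q))
R(j) = 438*j (R(j) = 219*(2*j) = 438*j)
R(403)/(-448882) + x(D(19))/278544 = (438*403)/(-448882) + (2*(-12 - 1*19)/(6 + 19))²/278544 = 176514*(-1/448882) + (2*(-12 - 19)/25)²*(1/278544) = -88257/224441 + (2*(1/25)*(-31))²*(1/278544) = -88257/224441 + (-62/25)²*(1/278544) = -88257/224441 + (3844/625)*(1/278544) = -88257/224441 + 961/43522500 = -548707084957/1395461917500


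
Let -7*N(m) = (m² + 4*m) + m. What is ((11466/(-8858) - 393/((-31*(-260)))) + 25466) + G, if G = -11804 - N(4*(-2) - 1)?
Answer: 3414867145761/249884180 ≈ 13666.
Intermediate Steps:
N(m) = -5*m/7 - m²/7 (N(m) = -((m² + 4*m) + m)/7 = -(m² + 5*m)/7 = -5*m/7 - m²/7)
G = -82592/7 (G = -11804 - (-1)*(4*(-2) - 1)*(5 + (4*(-2) - 1))/7 = -11804 - (-1)*(-8 - 1)*(5 + (-8 - 1))/7 = -11804 - (-1)*(-9)*(5 - 9)/7 = -11804 - (-1)*(-9)*(-4)/7 = -11804 - 1*(-36/7) = -11804 + 36/7 = -82592/7 ≈ -11799.)
((11466/(-8858) - 393/((-31*(-260)))) + 25466) + G = ((11466/(-8858) - 393/((-31*(-260)))) + 25466) - 82592/7 = ((11466*(-1/8858) - 393/8060) + 25466) - 82592/7 = ((-5733/4429 - 393*1/8060) + 25466) - 82592/7 = ((-5733/4429 - 393/8060) + 25466) - 82592/7 = (-47948577/35697740 + 25466) - 82592/7 = 909030698263/35697740 - 82592/7 = 3414867145761/249884180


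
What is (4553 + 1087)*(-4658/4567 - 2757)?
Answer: -71040746280/4567 ≈ -1.5555e+7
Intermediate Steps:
(4553 + 1087)*(-4658/4567 - 2757) = 5640*(-4658*1/4567 - 2757) = 5640*(-4658/4567 - 2757) = 5640*(-12595877/4567) = -71040746280/4567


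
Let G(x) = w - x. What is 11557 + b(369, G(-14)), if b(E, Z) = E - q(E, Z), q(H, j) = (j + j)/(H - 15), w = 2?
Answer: 2110886/177 ≈ 11926.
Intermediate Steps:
G(x) = 2 - x
q(H, j) = 2*j/(-15 + H) (q(H, j) = (2*j)/(-15 + H) = 2*j/(-15 + H))
b(E, Z) = E - 2*Z/(-15 + E)
11557 + b(369, G(-14)) = 11557 + (-2*(2 - 1*(-14)) + 369*(-15 + 369))/(-15 + 369) = 11557 + (-2*(2 + 14) + 369*354)/354 = 11557 + (-2*16 + 130626)/354 = 11557 + (-32 + 130626)/354 = 11557 + (1/354)*130594 = 11557 + 65297/177 = 2110886/177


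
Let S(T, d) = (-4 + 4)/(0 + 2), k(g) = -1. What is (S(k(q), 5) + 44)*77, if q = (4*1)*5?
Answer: 3388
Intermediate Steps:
q = 20 (q = 4*5 = 20)
S(T, d) = 0 (S(T, d) = 0/2 = 0*(½) = 0)
(S(k(q), 5) + 44)*77 = (0 + 44)*77 = 44*77 = 3388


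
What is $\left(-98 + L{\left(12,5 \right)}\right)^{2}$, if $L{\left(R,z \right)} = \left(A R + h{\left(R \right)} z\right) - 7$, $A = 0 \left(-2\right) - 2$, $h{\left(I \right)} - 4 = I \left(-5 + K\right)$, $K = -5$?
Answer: $502681$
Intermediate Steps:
$h{\left(I \right)} = 4 - 10 I$ ($h{\left(I \right)} = 4 + I \left(-5 - 5\right) = 4 + I \left(-10\right) = 4 - 10 I$)
$A = -2$ ($A = 0 - 2 = -2$)
$L{\left(R,z \right)} = -7 - 2 R + z \left(4 - 10 R\right)$ ($L{\left(R,z \right)} = \left(- 2 R + \left(4 - 10 R\right) z\right) - 7 = \left(- 2 R + z \left(4 - 10 R\right)\right) - 7 = -7 - 2 R + z \left(4 - 10 R\right)$)
$\left(-98 + L{\left(12,5 \right)}\right)^{2} = \left(-98 - \left(31 + 10 \left(-2 + 5 \cdot 12\right)\right)\right)^{2} = \left(-98 - \left(31 + 10 \left(-2 + 60\right)\right)\right)^{2} = \left(-98 - \left(31 + 580\right)\right)^{2} = \left(-98 - 611\right)^{2} = \left(-709\right)^{2} = 502681$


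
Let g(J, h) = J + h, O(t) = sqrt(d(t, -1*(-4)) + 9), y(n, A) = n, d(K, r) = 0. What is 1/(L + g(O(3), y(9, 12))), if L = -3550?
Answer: -1/3538 ≈ -0.00028265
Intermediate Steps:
O(t) = 3 (O(t) = sqrt(0 + 9) = sqrt(9) = 3)
1/(L + g(O(3), y(9, 12))) = 1/(-3550 + (3 + 9)) = 1/(-3550 + 12) = 1/(-3538) = -1/3538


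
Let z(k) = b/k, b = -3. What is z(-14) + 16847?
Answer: 235861/14 ≈ 16847.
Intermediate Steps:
z(k) = -3/k
z(-14) + 16847 = -3/(-14) + 16847 = -3*(-1/14) + 16847 = 3/14 + 16847 = 235861/14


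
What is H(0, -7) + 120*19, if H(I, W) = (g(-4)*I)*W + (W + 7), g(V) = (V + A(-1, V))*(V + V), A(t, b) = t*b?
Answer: 2280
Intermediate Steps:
A(t, b) = b*t
g(V) = 0 (g(V) = (V + V*(-1))*(V + V) = (V - V)*(2*V) = 0*(2*V) = 0)
H(I, W) = 7 + W (H(I, W) = (0*I)*W + (W + 7) = 0*W + (7 + W) = 0 + (7 + W) = 7 + W)
H(0, -7) + 120*19 = (7 - 7) + 120*19 = 0 + 2280 = 2280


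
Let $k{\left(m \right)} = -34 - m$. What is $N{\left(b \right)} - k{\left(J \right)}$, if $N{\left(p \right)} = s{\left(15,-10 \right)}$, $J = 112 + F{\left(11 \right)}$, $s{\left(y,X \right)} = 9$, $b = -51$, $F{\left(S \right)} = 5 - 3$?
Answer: $157$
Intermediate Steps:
$F{\left(S \right)} = 2$ ($F{\left(S \right)} = 5 - 3 = 2$)
$J = 114$ ($J = 112 + 2 = 114$)
$N{\left(p \right)} = 9$
$N{\left(b \right)} - k{\left(J \right)} = 9 - \left(-34 - 114\right) = 9 - -148 = 9 + 148 = 157$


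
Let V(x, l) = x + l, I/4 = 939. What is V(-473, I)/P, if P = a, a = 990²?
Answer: 3283/980100 ≈ 0.0033497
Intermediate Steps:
I = 3756 (I = 4*939 = 3756)
V(x, l) = l + x
a = 980100
P = 980100
V(-473, I)/P = (3756 - 473)/980100 = 3283*(1/980100) = 3283/980100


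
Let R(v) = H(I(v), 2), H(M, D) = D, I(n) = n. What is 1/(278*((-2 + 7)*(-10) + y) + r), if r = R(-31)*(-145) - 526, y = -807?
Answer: -1/239062 ≈ -4.1830e-6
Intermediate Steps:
R(v) = 2
r = -816 (r = 2*(-145) - 526 = -290 - 526 = -816)
1/(278*((-2 + 7)*(-10) + y) + r) = 1/(278*((-2 + 7)*(-10) - 807) - 816) = 1/(278*(5*(-10) - 807) - 816) = 1/(278*(-50 - 807) - 816) = 1/(278*(-857) - 816) = 1/(-238246 - 816) = 1/(-239062) = -1/239062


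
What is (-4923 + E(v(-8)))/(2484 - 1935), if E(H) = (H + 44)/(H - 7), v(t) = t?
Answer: -8209/915 ≈ -8.9716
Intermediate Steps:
E(H) = (44 + H)/(-7 + H)
(-4923 + E(v(-8)))/(2484 - 1935) = (-4923 + (44 - 8)/(-7 - 8))/(2484 - 1935) = (-4923 + 36/(-15))/549 = (-4923 - 1/15*36)*(1/549) = (-4923 - 12/5)*(1/549) = -24627/5*1/549 = -8209/915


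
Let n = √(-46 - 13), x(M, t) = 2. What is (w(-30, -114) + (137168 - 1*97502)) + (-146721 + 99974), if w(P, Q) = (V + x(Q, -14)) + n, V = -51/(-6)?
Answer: -14141/2 + I*√59 ≈ -7070.5 + 7.6811*I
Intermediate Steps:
n = I*√59 (n = √(-59) = I*√59 ≈ 7.6811*I)
V = 17/2 (V = -51*(-⅙) = 17/2 ≈ 8.5000)
w(P, Q) = 21/2 + I*√59 (w(P, Q) = (17/2 + 2) + I*√59 = 21/2 + I*√59)
(w(-30, -114) + (137168 - 1*97502)) + (-146721 + 99974) = ((21/2 + I*√59) + (137168 - 1*97502)) + (-146721 + 99974) = ((21/2 + I*√59) + (137168 - 97502)) - 46747 = ((21/2 + I*√59) + 39666) - 46747 = (79353/2 + I*√59) - 46747 = -14141/2 + I*√59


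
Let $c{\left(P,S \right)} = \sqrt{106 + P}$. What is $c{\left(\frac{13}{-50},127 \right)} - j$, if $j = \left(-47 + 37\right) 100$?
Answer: $1000 + \frac{\sqrt{10574}}{10} \approx 1010.3$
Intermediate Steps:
$j = -1000$ ($j = \left(-10\right) 100 = -1000$)
$c{\left(\frac{13}{-50},127 \right)} - j = \sqrt{106 + \frac{13}{-50}} - -1000 = \sqrt{106 + 13 \left(- \frac{1}{50}\right)} + 1000 = \sqrt{106 - \frac{13}{50}} + 1000 = \sqrt{\frac{5287}{50}} + 1000 = \frac{\sqrt{10574}}{10} + 1000 = 1000 + \frac{\sqrt{10574}}{10}$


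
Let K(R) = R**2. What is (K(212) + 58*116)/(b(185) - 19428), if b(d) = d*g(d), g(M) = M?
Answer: 51672/14797 ≈ 3.4921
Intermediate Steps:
b(d) = d**2 (b(d) = d*d = d**2)
(K(212) + 58*116)/(b(185) - 19428) = (212**2 + 58*116)/(185**2 - 19428) = (44944 + 6728)/(34225 - 19428) = 51672/14797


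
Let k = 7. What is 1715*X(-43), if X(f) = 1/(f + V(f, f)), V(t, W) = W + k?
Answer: -1715/79 ≈ -21.709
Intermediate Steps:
V(t, W) = 7 + W (V(t, W) = W + 7 = 7 + W)
X(f) = 1/(7 + 2*f) (X(f) = 1/(f + (7 + f)) = 1/(7 + 2*f))
1715*X(-43) = 1715/(7 + 2*(-43)) = 1715/(7 - 86) = 1715/(-79) = 1715*(-1/79) = -1715/79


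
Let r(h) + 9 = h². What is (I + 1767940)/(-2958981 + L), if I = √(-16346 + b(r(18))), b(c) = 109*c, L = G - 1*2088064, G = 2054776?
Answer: -1767940/2992269 - √17989/2992269 ≈ -0.59088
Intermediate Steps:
L = -33288 (L = 2054776 - 1*2088064 = 2054776 - 2088064 = -33288)
r(h) = -9 + h²
I = √17989 (I = √(-16346 + 109*(-9 + 18²)) = √(-16346 + 109*(-9 + 324)) = √(-16346 + 109*315) = √(-16346 + 34335) = √17989 ≈ 134.12)
(I + 1767940)/(-2958981 + L) = (√17989 + 1767940)/(-2958981 - 33288) = (1767940 + √17989)/(-2992269) = (1767940 + √17989)*(-1/2992269) = -1767940/2992269 - √17989/2992269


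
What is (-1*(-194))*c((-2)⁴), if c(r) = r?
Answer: 3104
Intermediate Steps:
(-1*(-194))*c((-2)⁴) = -1*(-194)*(-2)⁴ = 194*16 = 3104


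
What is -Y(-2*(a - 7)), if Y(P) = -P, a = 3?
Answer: 8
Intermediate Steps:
-Y(-2*(a - 7)) = -(-1)*(-2*(3 - 7)) = -(-1)*(-2*(-4)) = -(-1)*8 = -1*(-8) = 8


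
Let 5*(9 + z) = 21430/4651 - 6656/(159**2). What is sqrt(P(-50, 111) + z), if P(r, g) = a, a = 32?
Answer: sqrt(326331295190945)/3697545 ≈ 4.8856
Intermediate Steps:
P(r, g) = 32
z = -4780372121/587909655 (z = -9 + (21430/4651 - 6656/(159**2))/5 = -9 + (21430*(1/4651) - 6656/25281)/5 = -9 + (21430/4651 - 6656*1/25281)/5 = -9 + (21430/4651 - 6656/25281)/5 = -9 + (1/5)*(510814774/117581931) = -9 + 510814774/587909655 = -4780372121/587909655 ≈ -8.1311)
sqrt(P(-50, 111) + z) = sqrt(32 - 4780372121/587909655) = sqrt(14032736839/587909655) = sqrt(326331295190945)/3697545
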